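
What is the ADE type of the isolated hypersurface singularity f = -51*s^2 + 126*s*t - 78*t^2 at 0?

A_{1}

The Hessian of f at 0 has rank 2. Corank 0: nondegenerate Morse point, so A_1.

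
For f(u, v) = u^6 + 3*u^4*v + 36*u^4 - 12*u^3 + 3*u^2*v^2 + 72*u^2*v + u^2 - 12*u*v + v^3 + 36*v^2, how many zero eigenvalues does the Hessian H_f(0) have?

1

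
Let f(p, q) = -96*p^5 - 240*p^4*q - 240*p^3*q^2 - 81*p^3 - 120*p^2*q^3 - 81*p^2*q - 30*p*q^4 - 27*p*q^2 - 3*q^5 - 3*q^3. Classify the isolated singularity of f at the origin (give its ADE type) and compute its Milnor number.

The Hessian of f at 0 is [[0, 0], [0, 0]] with rank 0, so corank 2. A Groebner basis of the Jacobian ideal J(f) in C{p,q} is {q^5, p*q^3 + 3*q^4/8, p^2 + 2*p*q/3 + q^2/9}; counting standard monomials gives mu = 8. Corank 2; j^3 = -3*(3*p + q)^3 is a perfect cube, so E-series; the 5-jet and mu = 8 give E_8.

Type E8, Milnor number mu = 8.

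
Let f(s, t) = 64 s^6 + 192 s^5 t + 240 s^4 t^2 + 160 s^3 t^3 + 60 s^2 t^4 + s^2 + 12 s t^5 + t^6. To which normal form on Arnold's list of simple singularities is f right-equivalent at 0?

A_5

The Hessian of f at 0 has rank 1. Corank 1: A-series; mu = 5 gives A_5.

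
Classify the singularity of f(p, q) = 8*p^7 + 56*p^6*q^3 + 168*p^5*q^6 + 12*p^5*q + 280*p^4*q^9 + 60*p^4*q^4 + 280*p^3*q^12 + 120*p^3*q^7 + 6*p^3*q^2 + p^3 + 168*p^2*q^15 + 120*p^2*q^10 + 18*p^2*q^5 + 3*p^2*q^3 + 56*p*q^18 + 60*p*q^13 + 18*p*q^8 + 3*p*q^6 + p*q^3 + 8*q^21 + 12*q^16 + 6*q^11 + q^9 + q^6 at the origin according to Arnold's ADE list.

E_{7}

The Hessian of f at 0 has rank 0. Corank 2; j^3 = p^3 is a perfect cube, so E-series; the 4-jet and mu = 7 give E_7.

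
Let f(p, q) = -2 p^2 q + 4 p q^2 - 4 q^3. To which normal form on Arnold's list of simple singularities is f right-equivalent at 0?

D_{4}

The Hessian of f at 0 has rank 0. Corank 2; j^3 = -2*q*(p^2 - 2*p*q + 2*q^2) splits into three distinct lines over C (the quadratic factor has nonzero discriminant), so D_4.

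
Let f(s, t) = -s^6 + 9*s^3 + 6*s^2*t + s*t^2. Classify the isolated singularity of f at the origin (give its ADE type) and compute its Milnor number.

The Hessian of f at 0 has rank 0. Corank 2; j^3 = s*(3*s + t)^2 has shape L^2 M (L != M), so D-series; mu = 7 gives D_7.

Type D_{7}, Milnor number mu = 7.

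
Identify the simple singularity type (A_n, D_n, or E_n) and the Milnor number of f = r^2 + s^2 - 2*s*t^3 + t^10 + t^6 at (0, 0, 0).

Type A_9, Milnor number mu = 9.

The Hessian of f at 0 has rank 2. Corank 1: A-series; mu = 9 gives A_9.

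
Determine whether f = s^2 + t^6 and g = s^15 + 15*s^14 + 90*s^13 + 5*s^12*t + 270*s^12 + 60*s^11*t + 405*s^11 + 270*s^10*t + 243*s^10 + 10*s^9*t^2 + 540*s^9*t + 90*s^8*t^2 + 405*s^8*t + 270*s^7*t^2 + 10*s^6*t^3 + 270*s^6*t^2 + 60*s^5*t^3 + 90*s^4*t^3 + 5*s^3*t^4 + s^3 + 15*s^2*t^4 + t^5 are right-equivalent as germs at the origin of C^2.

No.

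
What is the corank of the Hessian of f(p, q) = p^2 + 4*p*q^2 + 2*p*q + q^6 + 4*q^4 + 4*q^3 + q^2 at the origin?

1

Hessian at 0 has rank 1.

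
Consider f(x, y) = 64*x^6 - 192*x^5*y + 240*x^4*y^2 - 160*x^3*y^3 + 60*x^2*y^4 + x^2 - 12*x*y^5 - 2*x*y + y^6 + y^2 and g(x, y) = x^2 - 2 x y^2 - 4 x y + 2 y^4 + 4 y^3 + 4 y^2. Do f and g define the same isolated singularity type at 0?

The Hessian of f at 0 has rank 1. Corank 1: A-series; mu = 5 gives A_5. The Hessian of g at 0 has rank 1. Corank 1: A-series; mu = 3 gives A_3. f is A_5 but g is A_3, hence not right-equivalent.

No.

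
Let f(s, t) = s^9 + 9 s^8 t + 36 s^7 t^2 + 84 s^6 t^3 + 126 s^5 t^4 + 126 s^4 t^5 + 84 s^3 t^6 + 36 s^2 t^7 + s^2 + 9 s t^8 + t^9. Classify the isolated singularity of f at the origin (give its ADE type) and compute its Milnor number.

The Hessian of f at 0 has rank 1. Corank 1: A-series; mu = 8 gives A_8.

Type A8, Milnor number mu = 8.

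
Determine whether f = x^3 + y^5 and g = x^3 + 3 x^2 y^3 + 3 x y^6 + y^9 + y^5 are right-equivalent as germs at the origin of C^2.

The Hessian of f at 0 is [[0, 0], [0, 0]] with rank 0, so corank 2. A Groebner basis of the Jacobian ideal J(f) in C{x,y} is {y^4, x^2}; counting standard monomials gives mu = 8. Corank 2; j^3 = x^3 is a perfect cube, so E-series; the 5-jet and mu = 8 give E_8. The Hessian of g at 0 is [[0, 0], [0, 0]] with rank 0, so corank 2. A Groebner basis of the Jacobian ideal J(g) in C{x,y} is {x^2/2 + x*y^3, y^4, x^3, x^2*y}; counting standard monomials gives mu = 8. Corank 2; j^3 = x^3 is a perfect cube, so E-series; the 5-jet and mu = 8 give E_8. Both have type E_8, hence right-equivalent.

Yes.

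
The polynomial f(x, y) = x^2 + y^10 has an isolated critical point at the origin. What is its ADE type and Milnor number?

Type A_9, Milnor number mu = 9.

The Hessian of f at 0 has rank 1. Corank 1: A-series; mu = 9 gives A_9.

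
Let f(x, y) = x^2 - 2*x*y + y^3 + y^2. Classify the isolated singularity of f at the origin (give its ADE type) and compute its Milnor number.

Type A_{2}, Milnor number mu = 2.

The Hessian of f at 0 has rank 1. Corank 1: A-series; mu = 2 gives A_2.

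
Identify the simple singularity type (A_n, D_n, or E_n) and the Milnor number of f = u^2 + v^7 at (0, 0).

Type A_6, Milnor number mu = 6.

The Hessian of f at 0 has rank 1. Corank 1: A-series; mu = 6 gives A_6.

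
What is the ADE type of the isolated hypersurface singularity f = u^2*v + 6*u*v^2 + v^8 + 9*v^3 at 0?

The Hessian of f at 0 has rank 0. Corank 2; j^3 = v*(u + 3*v)^2 has shape L^2 M (L != M), so D-series; mu = 9 gives D_9.

D_9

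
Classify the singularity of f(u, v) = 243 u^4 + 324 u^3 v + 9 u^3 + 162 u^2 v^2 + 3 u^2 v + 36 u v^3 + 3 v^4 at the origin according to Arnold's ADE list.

D_{5}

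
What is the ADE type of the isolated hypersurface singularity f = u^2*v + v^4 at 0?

D_{5}

The Hessian of f at 0 has rank 0. Corank 2; j^3 = u^2*v has shape L^2 M (L != M), so D-series; mu = 5 gives D_5.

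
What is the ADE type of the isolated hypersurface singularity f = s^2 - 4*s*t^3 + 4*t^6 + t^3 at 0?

The Hessian of f at 0 is [[2, 0], [0, 0]] with rank 1, so corank 1. A Groebner basis of the Jacobian ideal J(f) in C{s,t} is {t^2, s}; counting standard monomials gives mu = 2. Corank 1: A-series; mu = 2 gives A_2.

A2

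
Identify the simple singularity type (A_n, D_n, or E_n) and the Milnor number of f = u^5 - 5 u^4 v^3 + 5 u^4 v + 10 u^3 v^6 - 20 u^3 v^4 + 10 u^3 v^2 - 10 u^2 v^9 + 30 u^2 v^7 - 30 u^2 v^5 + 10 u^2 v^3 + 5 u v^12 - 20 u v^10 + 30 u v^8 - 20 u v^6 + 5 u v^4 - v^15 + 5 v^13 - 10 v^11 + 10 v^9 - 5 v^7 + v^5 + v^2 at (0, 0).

Type A_4, Milnor number mu = 4.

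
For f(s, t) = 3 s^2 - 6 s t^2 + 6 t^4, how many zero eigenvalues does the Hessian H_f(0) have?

1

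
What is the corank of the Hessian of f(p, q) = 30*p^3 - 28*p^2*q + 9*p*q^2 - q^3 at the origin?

2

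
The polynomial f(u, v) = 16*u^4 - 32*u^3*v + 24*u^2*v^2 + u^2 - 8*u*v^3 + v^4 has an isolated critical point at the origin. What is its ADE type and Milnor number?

Type A3, Milnor number mu = 3.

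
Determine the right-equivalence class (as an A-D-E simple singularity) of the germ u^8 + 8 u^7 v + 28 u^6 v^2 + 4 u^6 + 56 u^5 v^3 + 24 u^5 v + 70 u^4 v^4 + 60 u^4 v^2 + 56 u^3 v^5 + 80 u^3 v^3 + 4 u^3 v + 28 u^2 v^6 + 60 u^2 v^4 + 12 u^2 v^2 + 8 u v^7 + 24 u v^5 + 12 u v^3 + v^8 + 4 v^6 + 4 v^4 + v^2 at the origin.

The Hessian of f at 0 has rank 1. Corank 1: A-series; mu = 7 gives A_7.

A7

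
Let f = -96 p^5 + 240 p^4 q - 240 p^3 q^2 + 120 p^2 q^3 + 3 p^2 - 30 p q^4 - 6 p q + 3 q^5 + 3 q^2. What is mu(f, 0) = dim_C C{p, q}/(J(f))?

4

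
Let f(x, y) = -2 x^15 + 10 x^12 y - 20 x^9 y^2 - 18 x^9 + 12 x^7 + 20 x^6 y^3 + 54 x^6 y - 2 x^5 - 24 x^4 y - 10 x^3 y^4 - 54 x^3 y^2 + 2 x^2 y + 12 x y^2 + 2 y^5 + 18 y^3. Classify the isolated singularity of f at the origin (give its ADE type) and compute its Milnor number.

The Hessian of f at 0 has rank 0. Corank 2; j^3 = 2*y*(x + 3*y)^2 has shape L^2 M (L != M), so D-series; mu = 6 gives D_6.

Type D_{6}, Milnor number mu = 6.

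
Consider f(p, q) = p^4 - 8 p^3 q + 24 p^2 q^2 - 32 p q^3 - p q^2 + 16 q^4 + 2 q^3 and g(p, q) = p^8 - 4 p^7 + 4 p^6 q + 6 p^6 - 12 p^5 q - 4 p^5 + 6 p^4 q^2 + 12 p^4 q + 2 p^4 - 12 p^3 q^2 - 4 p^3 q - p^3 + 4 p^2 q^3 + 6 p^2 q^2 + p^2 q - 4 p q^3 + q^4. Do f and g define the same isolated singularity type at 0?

The Hessian of f at 0 has rank 0. Corank 2; j^3 = -q^2*(p - 2*q) has shape L^2 M (L != M), so D-series; mu = 5 gives D_5. The Hessian of g at 0 has rank 0. Corank 2; j^3 = -p^2*(p - q) has shape L^2 M (L != M), so D-series; mu = 5 gives D_5. Both have type D_5, hence right-equivalent.

Yes.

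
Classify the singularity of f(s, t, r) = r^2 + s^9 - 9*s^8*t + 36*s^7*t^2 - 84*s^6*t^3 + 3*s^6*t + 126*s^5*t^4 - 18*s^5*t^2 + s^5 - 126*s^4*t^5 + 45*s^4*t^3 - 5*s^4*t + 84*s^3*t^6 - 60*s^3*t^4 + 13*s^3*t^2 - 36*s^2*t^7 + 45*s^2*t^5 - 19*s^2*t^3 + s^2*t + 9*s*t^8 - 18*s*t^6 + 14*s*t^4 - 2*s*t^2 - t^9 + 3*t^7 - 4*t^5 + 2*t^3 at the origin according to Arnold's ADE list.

D_4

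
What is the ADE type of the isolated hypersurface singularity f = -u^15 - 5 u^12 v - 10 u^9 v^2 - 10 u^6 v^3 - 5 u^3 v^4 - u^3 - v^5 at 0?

The Hessian of f at 0 has rank 0. Corank 2; j^3 = -u^3 is a perfect cube, so E-series; the 5-jet and mu = 8 give E_8.

E8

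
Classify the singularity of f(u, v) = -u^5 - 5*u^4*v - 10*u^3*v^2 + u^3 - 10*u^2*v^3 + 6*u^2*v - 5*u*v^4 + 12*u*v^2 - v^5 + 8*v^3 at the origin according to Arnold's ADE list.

E_{8}

The Hessian of f at 0 has rank 0. Corank 2; j^3 = (u + 2*v)^3 is a perfect cube, so E-series; the 5-jet and mu = 8 give E_8.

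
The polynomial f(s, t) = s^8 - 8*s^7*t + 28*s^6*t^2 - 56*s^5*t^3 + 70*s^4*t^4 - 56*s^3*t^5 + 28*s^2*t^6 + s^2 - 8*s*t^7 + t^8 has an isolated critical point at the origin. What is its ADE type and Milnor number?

The Hessian of f at 0 is [[2, 0], [0, 0]] with rank 1, so corank 1. A Groebner basis of the Jacobian ideal J(f) in C{s,t} is {t^7, s}; counting standard monomials gives mu = 7. Corank 1: A-series; mu = 7 gives A_7.

Type A_{7}, Milnor number mu = 7.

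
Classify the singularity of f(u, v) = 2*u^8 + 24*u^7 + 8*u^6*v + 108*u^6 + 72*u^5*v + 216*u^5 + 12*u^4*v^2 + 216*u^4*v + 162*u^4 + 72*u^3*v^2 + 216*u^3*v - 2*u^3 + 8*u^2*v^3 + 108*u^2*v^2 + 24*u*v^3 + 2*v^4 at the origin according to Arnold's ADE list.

E_{6}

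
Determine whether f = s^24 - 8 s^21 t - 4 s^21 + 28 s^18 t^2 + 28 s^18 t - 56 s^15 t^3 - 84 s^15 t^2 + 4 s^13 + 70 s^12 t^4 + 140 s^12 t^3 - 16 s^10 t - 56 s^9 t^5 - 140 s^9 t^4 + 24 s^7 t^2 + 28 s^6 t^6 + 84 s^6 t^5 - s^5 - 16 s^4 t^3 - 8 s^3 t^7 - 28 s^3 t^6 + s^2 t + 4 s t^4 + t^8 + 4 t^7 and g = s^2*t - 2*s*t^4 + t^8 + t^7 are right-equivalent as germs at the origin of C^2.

Yes.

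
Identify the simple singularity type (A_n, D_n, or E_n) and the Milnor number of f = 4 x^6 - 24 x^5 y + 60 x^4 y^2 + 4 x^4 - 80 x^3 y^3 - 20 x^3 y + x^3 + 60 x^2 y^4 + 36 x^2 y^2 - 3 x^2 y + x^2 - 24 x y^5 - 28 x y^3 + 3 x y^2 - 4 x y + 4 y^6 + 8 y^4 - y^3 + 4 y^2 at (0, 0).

The Hessian of f at 0 has rank 1. Corank 1: A-series; mu = 2 gives A_2.

Type A_{2}, Milnor number mu = 2.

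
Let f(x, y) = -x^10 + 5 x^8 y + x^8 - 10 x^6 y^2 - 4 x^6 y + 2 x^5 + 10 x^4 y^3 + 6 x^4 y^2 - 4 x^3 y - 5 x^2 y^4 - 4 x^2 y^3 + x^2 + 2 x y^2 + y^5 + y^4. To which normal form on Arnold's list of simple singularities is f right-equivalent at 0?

A4

The Hessian of f at 0 has rank 1. Corank 1: A-series; mu = 4 gives A_4.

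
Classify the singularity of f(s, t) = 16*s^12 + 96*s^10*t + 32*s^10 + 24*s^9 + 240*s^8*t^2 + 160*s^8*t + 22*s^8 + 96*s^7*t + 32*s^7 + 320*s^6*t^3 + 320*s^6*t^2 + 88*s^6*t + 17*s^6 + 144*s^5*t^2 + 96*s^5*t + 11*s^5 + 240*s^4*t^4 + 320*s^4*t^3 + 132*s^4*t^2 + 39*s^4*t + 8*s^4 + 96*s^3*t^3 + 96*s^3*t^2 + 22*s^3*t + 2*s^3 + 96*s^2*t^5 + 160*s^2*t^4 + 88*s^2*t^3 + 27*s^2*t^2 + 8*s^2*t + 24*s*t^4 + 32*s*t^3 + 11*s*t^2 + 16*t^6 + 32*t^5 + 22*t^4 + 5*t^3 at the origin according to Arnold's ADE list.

D4

The Hessian of f at 0 has rank 0. Corank 2; j^3 = (s + t)*(2*s^2 + 6*s*t + 5*t^2) splits into three distinct lines over C (the quadratic factor has nonzero discriminant), so D_4.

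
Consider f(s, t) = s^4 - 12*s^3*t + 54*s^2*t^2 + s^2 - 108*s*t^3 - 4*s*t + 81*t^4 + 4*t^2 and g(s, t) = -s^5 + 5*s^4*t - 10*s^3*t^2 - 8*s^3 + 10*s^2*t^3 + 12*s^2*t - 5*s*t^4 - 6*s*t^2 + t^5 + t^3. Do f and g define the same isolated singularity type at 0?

No.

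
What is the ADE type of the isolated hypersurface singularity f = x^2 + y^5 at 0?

A_{4}

The Hessian of f at 0 is [[2, 0], [0, 0]] with rank 1, so corank 1. A Groebner basis of the Jacobian ideal J(f) in C{x,y} is {y^4, x}; counting standard monomials gives mu = 4. Corank 1: A-series; mu = 4 gives A_4.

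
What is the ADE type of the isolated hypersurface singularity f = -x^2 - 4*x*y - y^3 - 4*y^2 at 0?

A_2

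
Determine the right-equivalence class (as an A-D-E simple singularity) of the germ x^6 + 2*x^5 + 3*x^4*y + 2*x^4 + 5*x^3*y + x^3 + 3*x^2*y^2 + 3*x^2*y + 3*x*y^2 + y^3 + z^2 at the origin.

E_7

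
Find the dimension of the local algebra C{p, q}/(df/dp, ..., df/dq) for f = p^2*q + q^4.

The Hessian of f at 0 has rank 0. Corank 2; j^3 = p^2*q has shape L^2 M (L != M), so D-series; mu = 5 gives D_5.

5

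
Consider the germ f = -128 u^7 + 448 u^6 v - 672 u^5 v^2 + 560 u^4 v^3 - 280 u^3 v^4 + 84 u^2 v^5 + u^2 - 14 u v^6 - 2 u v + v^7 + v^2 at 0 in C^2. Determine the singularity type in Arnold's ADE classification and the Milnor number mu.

The Hessian of f at 0 has rank 1. Corank 1: A-series; mu = 6 gives A_6.

Type A_{6}, Milnor number mu = 6.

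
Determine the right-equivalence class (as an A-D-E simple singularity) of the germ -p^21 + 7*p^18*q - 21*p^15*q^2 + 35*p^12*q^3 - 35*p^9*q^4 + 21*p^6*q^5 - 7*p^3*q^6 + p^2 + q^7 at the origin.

A6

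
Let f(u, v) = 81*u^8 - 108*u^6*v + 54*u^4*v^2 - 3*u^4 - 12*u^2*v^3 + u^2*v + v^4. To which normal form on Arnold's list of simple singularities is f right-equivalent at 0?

The Hessian of f at 0 has rank 0. Corank 2; j^3 = u^2*v has shape L^2 M (L != M), so D-series; mu = 5 gives D_5.

D_5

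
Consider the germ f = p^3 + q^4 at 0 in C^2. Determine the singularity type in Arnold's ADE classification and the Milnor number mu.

Type E_{6}, Milnor number mu = 6.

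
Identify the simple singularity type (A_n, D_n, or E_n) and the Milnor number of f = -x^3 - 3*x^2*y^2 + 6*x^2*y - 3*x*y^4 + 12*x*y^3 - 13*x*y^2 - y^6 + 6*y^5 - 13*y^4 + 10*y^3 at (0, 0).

Type D_{4}, Milnor number mu = 4.

The Hessian of f at 0 has rank 0. Corank 2; j^3 = -(x - 2*y)*(x^2 - 4*x*y + 5*y^2) splits into three distinct lines over C (the quadratic factor has nonzero discriminant), so D_4.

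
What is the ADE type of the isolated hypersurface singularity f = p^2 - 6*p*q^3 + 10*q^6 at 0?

The Hessian of f at 0 has rank 1. Corank 1: A-series; mu = 5 gives A_5.

A5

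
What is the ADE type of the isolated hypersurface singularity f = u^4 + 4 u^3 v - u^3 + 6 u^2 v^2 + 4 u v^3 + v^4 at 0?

E_6

The Hessian of f at 0 has rank 0. Corank 2; j^3 = -u^3 is a perfect cube, so E-series; the 4-jet and mu = 6 give E_6.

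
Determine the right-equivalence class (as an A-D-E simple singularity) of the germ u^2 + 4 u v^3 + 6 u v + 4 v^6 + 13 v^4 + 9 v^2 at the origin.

The Hessian of f at 0 has rank 1. Corank 1: A-series; mu = 3 gives A_3.

A3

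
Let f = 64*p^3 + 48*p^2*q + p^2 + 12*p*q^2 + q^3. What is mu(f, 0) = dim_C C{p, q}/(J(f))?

The Hessian of f at 0 is [[2, 0], [0, 0]] with rank 1, so corank 1. A Groebner basis of the Jacobian ideal J(f) in C{p,q} is {q^2, p}; counting standard monomials gives mu = 2. Corank 1: A-series; mu = 2 gives A_2.

2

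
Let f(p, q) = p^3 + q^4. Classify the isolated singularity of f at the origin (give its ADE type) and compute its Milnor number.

Type E_6, Milnor number mu = 6.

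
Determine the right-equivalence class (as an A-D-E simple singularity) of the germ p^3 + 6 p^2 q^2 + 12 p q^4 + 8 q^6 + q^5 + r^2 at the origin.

E8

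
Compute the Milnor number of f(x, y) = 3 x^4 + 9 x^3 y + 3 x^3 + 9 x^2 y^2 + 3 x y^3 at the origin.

7

The Hessian of f at 0 has rank 0. Corank 2; j^3 = 3*x^3 is a perfect cube, so E-series; the 4-jet and mu = 7 give E_7.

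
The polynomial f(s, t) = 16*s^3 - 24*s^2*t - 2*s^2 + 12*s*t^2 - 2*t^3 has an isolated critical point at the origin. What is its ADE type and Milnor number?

The Hessian of f at 0 has rank 1. Corank 1: A-series; mu = 2 gives A_2.

Type A_2, Milnor number mu = 2.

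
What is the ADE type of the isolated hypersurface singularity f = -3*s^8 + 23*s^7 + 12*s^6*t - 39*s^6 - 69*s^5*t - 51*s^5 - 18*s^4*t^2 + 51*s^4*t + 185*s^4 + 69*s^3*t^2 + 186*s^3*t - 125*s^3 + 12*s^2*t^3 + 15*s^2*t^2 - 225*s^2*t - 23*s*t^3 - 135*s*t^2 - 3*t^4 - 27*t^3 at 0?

The Hessian of f at 0 has rank 0. Corank 2; j^3 = -(5*s + 3*t)^3 is a perfect cube, so E-series; the 4-jet and mu = 7 give E_7.

E7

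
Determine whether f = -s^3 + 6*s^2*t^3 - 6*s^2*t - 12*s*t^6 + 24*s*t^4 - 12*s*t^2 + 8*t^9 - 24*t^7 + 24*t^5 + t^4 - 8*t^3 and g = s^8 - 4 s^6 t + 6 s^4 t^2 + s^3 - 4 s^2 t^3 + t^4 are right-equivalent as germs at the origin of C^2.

Yes.

The Hessian of f at 0 has rank 0. Corank 2; j^3 = -(s + 2*t)^3 is a perfect cube, so E-series; the 4-jet and mu = 6 give E_6. The Hessian of g at 0 has rank 0. Corank 2; j^3 = s^3 is a perfect cube, so E-series; the 4-jet and mu = 6 give E_6. Both have type E_6, hence right-equivalent.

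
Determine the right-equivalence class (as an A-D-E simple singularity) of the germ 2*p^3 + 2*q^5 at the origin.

E_{8}

The Hessian of f at 0 has rank 0. Corank 2; j^3 = 2*p^3 is a perfect cube, so E-series; the 5-jet and mu = 8 give E_8.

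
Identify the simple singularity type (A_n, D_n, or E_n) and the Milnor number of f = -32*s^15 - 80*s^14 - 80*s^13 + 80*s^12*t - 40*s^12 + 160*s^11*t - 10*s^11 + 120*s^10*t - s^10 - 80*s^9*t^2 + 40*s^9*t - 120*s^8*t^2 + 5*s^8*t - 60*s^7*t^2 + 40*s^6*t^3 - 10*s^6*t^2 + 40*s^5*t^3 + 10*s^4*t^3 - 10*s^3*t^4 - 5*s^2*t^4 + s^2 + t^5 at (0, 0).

Type A4, Milnor number mu = 4.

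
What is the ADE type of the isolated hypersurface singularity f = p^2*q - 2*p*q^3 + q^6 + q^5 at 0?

The Hessian of f at 0 is [[0, 0], [0, 0]] with rank 0, so corank 2. A Groebner basis of the Jacobian ideal J(f) in C{p,q} is {p^3, p^2*q + p^2/6 - p*q^2/6, -p*q + q^3}; counting standard monomials gives mu = 7. Corank 2; j^3 = p^2*q has shape L^2 M (L != M), so D-series; mu = 7 gives D_7.

D_7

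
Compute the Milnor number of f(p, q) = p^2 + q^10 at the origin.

9

The Hessian of f at 0 is [[2, 0], [0, 0]] with rank 1, so corank 1. A Groebner basis of the Jacobian ideal J(f) in C{p,q} is {q^9, p}; counting standard monomials gives mu = 9. Corank 1: A-series; mu = 9 gives A_9.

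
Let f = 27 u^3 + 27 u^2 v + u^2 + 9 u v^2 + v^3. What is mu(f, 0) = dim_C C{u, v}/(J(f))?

The Hessian of f at 0 is [[2, 0], [0, 0]] with rank 1, so corank 1. A Groebner basis of the Jacobian ideal J(f) in C{u,v} is {v^2, u}; counting standard monomials gives mu = 2. Corank 1: A-series; mu = 2 gives A_2.

2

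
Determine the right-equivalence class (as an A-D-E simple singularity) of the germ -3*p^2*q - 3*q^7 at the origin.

D8

The Hessian of f at 0 is [[0, 0], [0, 0]] with rank 0, so corank 2. A Groebner basis of the Jacobian ideal J(f) in C{p,q} is {p^2/7 + q^6, p^3, p*q}; counting standard monomials gives mu = 8. Corank 2; j^3 = -3*p^2*q has shape L^2 M (L != M), so D-series; mu = 8 gives D_8.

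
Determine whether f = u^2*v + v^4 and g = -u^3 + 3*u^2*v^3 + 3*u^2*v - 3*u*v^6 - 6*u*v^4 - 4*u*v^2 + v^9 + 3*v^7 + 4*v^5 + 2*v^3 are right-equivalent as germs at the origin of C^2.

No.

The Hessian of f at 0 has rank 0. Corank 2; j^3 = u^2*v has shape L^2 M (L != M), so D-series; mu = 5 gives D_5. The Hessian of g at 0 has rank 0. Corank 2; j^3 = -(u - v)*(u^2 - 2*u*v + 2*v^2) splits into three distinct lines over C (the quadratic factor has nonzero discriminant), so D_4. f is D_5 but g is D_4, hence not right-equivalent.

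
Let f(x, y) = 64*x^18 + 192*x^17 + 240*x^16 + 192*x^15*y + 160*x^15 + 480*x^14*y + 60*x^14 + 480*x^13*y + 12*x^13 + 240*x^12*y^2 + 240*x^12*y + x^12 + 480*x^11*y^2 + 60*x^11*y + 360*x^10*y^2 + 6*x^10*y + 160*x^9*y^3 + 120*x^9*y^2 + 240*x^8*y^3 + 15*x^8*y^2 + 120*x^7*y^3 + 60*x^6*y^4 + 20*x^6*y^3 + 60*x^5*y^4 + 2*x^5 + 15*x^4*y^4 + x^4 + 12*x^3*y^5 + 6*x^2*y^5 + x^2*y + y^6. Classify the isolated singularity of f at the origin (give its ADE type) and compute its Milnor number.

Type D_{7}, Milnor number mu = 7.

The Hessian of f at 0 has rank 0. Corank 2; j^3 = x^2*y has shape L^2 M (L != M), so D-series; mu = 7 gives D_7.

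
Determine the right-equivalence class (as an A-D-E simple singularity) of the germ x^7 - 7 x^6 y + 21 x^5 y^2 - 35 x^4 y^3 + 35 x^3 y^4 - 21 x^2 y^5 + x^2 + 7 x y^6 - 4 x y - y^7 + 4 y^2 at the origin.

A6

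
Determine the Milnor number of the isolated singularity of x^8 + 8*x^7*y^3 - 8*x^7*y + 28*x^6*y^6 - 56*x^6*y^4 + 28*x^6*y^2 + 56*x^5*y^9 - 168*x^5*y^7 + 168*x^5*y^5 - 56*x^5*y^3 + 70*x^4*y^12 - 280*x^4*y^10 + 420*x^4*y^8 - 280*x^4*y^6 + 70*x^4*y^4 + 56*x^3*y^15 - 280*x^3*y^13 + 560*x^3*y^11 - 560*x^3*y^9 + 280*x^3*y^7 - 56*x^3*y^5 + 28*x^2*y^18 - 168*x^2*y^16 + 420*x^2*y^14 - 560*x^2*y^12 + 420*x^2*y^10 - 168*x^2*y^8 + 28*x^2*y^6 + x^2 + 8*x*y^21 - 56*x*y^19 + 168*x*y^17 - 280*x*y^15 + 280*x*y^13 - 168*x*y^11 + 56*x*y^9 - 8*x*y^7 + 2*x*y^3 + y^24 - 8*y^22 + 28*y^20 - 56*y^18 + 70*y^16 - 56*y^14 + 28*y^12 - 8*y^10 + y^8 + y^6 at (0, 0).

7

The Hessian of f at 0 has rank 1. Corank 1: A-series; mu = 7 gives A_7.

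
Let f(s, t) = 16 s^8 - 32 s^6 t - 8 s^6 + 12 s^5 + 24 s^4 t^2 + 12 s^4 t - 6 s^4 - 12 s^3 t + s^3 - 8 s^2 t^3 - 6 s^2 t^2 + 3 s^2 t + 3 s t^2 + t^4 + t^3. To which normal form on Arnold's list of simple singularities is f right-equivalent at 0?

E_6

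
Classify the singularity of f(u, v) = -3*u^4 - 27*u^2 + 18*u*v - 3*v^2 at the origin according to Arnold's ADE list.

The Hessian of f at 0 has rank 1. Corank 1: A-series; mu = 3 gives A_3.

A_3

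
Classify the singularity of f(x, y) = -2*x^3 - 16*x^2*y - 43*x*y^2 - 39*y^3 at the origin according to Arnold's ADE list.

D_4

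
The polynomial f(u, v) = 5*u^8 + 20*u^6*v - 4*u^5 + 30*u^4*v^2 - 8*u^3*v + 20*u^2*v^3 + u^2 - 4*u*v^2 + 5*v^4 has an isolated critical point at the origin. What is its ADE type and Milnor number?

Type A_{3}, Milnor number mu = 3.

The Hessian of f at 0 is [[2, 0], [0, 0]] with rank 1, so corank 1. A Groebner basis of the Jacobian ideal J(f) in C{u,v} is {u^2, u*v, -u/2 + v^2}; counting standard monomials gives mu = 3. Corank 1: A-series; mu = 3 gives A_3.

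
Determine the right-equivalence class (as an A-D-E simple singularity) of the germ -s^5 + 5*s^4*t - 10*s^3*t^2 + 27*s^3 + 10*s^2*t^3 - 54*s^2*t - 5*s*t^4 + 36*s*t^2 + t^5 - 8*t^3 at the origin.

The Hessian of f at 0 has rank 0. Corank 2; j^3 = (3*s - 2*t)^3 is a perfect cube, so E-series; the 5-jet and mu = 8 give E_8.

E8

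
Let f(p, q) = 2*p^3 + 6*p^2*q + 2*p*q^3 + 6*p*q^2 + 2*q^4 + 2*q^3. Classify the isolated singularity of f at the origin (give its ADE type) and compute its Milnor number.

Type E_{7}, Milnor number mu = 7.

The Hessian of f at 0 has rank 0. Corank 2; j^3 = 2*(p + q)^3 is a perfect cube, so E-series; the 4-jet and mu = 7 give E_7.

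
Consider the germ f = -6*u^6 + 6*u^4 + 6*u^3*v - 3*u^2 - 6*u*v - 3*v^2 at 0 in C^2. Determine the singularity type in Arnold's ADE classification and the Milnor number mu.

Type A_5, Milnor number mu = 5.

The Hessian of f at 0 is [[-6, -6], [-6, -6]] with rank 1, so corank 1. A Groebner basis of the Jacobian ideal J(f) in C{u,v} is {u*v^2 - u - v, u + v^3 + v, u^2 + 2*u*v + v^2}; counting standard monomials gives mu = 5. Corank 1: A-series; mu = 5 gives A_5.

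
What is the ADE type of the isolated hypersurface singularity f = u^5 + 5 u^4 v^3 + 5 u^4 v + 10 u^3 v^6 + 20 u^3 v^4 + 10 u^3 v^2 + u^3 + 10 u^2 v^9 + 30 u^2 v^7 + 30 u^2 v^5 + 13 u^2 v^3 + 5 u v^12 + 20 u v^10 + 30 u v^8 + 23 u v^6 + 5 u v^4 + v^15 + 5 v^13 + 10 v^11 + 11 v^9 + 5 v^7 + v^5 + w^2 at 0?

E_8

The Hessian of f at 0 has rank 1. Corank 2; j^3 = u^3 is a perfect cube, so E-series; the 5-jet and mu = 8 give E_8.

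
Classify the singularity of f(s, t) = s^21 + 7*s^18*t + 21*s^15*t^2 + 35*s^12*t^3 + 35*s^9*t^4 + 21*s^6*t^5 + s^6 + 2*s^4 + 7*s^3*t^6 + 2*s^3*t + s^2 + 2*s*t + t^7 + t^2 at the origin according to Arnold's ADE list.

A_6

The Hessian of f at 0 is [[2, 2], [2, 2]] with rank 1, so corank 1. A Groebner basis of the Jacobian ideal J(f) in C{s,t} is {-s*t + t^4 - t^2, s*t^2 + s/3 + 2*t^3/3 + t/3, s^2 + 2*s*t + t^2}; counting standard monomials gives mu = 6. Corank 1: A-series; mu = 6 gives A_6.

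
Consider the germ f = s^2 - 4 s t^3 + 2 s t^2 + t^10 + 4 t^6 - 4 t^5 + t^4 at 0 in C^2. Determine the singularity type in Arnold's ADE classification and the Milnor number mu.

Type A_9, Milnor number mu = 9.

The Hessian of f at 0 has rank 1. Corank 1: A-series; mu = 9 gives A_9.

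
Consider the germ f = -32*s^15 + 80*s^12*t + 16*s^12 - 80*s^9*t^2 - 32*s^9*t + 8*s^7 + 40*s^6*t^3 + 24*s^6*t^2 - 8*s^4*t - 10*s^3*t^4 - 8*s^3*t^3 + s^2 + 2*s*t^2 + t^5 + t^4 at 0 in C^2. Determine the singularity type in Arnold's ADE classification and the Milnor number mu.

Type A_{4}, Milnor number mu = 4.

The Hessian of f at 0 has rank 1. Corank 1: A-series; mu = 4 gives A_4.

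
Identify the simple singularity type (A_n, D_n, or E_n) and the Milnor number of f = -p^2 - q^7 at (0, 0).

Type A_{6}, Milnor number mu = 6.

The Hessian of f at 0 has rank 1. Corank 1: A-series; mu = 6 gives A_6.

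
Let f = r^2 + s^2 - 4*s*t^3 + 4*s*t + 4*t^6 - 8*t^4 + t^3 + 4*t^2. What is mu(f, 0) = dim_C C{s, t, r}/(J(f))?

The Hessian of f at 0 has rank 2. Corank 1: A-series; mu = 2 gives A_2.

2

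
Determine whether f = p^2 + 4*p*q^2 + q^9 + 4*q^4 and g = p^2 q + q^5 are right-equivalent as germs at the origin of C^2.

No.

The Hessian of f at 0 has rank 1. Corank 1: A-series; mu = 8 gives A_8. The Hessian of g at 0 has rank 0. Corank 2; j^3 = p^2*q has shape L^2 M (L != M), so D-series; mu = 6 gives D_6. f is A_8 but g is D_6, hence not right-equivalent.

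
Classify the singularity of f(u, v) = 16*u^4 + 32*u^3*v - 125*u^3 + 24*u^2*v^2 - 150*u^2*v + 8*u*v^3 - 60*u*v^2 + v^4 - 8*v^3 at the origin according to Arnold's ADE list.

E_6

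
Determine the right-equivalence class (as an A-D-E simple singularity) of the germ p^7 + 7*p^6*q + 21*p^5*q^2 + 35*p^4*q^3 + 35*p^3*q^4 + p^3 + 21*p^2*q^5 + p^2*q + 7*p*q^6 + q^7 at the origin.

D_8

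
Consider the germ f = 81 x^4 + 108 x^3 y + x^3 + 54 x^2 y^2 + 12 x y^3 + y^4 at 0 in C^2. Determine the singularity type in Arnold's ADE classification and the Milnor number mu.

Type E6, Milnor number mu = 6.

The Hessian of f at 0 has rank 0. Corank 2; j^3 = x^3 is a perfect cube, so E-series; the 4-jet and mu = 6 give E_6.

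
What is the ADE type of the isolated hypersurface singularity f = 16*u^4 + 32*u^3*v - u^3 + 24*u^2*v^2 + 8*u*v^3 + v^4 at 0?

E6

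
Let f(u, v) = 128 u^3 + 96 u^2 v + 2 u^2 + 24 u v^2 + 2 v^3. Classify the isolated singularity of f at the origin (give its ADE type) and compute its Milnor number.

Type A2, Milnor number mu = 2.

The Hessian of f at 0 has rank 1. Corank 1: A-series; mu = 2 gives A_2.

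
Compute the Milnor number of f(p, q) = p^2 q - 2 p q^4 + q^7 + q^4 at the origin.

The Hessian of f at 0 has rank 0. Corank 2; j^3 = p^2*q has shape L^2 M (L != M), so D-series; mu = 5 gives D_5.

5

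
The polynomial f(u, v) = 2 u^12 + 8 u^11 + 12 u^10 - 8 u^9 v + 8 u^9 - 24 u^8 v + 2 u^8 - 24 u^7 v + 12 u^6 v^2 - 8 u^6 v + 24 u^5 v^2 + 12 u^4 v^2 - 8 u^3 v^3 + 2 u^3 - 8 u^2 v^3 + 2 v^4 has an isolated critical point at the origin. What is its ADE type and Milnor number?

The Hessian of f at 0 has rank 0. Corank 2; j^3 = 2*u^3 is a perfect cube, so E-series; the 4-jet and mu = 6 give E_6.

Type E6, Milnor number mu = 6.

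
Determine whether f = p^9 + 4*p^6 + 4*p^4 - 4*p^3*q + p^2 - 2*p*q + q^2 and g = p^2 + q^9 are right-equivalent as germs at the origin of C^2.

The Hessian of f at 0 is [[2, -2], [-2, 2]] with rank 1, so corank 1. A Groebner basis of the Jacobian ideal J(f) in C{p,q} is {-p^2 + p*q^3 + 5*p*q/2 - 3*q^2/2, -3*p^2/2 + 7*p*q/2 + q^4 - 2*q^2, p^3 + p/2 - q/2, p^2*q - p*q^2 + p/6 + q^3/3 - q/6}; counting standard monomials gives mu = 8. Corank 1: A-series; mu = 8 gives A_8. The Hessian of g at 0 is [[2, 0], [0, 0]] with rank 1, so corank 1. A Groebner basis of the Jacobian ideal J(g) in C{p,q} is {q^8, p}; counting standard monomials gives mu = 8. Corank 1: A-series; mu = 8 gives A_8. Both have type A_8, hence right-equivalent.

Yes.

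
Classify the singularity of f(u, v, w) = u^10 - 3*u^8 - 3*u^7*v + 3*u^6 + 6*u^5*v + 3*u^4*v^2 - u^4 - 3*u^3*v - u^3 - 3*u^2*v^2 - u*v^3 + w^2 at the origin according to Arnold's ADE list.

The Hessian of f at 0 has rank 1. Corank 2; j^3 = -u^3 is a perfect cube, so E-series; the 4-jet and mu = 7 give E_7.

E7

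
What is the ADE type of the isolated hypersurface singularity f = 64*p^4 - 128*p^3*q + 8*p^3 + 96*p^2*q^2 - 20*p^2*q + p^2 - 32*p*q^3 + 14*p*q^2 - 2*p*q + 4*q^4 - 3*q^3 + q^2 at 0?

A2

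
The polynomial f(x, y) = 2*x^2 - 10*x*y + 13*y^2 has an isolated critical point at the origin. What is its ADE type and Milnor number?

Type A_{1}, Milnor number mu = 1.

The Hessian of f at 0 is [[4, -10], [-10, 26]] with rank 2, so corank 0. A Groebner basis of the Jacobian ideal J(f) in C{x,y} is {x, y}; counting standard monomials gives mu = 1. Corank 0: nondegenerate Morse point, so A_1.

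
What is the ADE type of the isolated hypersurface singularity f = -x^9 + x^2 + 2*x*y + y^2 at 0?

The Hessian of f at 0 has rank 1. Corank 1: A-series; mu = 8 gives A_8.

A_{8}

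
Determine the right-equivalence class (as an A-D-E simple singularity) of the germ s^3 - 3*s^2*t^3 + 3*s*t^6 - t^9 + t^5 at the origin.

The Hessian of f at 0 is [[0, 0], [0, 0]] with rank 0, so corank 2. A Groebner basis of the Jacobian ideal J(f) in C{s,t} is {-s^2/2 + s*t^3, t^4, s^3, s^2*t}; counting standard monomials gives mu = 8. Corank 2; j^3 = s^3 is a perfect cube, so E-series; the 5-jet and mu = 8 give E_8.

E_8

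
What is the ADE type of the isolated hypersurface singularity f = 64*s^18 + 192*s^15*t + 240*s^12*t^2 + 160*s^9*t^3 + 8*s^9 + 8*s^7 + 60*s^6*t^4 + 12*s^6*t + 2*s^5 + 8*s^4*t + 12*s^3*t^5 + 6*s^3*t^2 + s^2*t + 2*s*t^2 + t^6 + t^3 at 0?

D_7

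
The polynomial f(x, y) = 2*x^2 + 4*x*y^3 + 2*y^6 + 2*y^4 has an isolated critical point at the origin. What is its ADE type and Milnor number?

Type A_{3}, Milnor number mu = 3.

The Hessian of f at 0 has rank 1. Corank 1: A-series; mu = 3 gives A_3.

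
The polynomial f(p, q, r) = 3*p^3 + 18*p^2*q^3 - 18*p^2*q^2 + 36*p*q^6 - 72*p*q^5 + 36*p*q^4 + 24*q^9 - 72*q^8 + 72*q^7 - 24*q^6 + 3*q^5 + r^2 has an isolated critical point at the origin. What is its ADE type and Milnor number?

Type E_8, Milnor number mu = 8.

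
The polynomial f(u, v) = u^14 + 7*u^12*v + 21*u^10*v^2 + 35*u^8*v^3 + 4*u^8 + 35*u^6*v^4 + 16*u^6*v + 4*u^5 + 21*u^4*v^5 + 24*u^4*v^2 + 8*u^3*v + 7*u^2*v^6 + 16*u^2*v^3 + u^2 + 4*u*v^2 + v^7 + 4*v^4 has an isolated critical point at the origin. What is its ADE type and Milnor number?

The Hessian of f at 0 has rank 1. Corank 1: A-series; mu = 6 gives A_6.

Type A_{6}, Milnor number mu = 6.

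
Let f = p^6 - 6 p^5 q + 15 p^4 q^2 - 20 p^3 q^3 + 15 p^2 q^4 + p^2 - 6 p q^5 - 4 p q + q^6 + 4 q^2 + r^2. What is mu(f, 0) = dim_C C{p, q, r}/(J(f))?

5

The Hessian of f at 0 has rank 2. Corank 1: A-series; mu = 5 gives A_5.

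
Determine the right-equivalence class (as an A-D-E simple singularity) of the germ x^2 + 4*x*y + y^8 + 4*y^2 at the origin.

A_7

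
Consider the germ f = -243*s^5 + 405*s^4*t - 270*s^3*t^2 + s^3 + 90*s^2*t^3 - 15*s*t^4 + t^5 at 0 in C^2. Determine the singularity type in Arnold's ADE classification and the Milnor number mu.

Type E_8, Milnor number mu = 8.

The Hessian of f at 0 is [[0, 0], [0, 0]] with rank 0, so corank 2. A Groebner basis of the Jacobian ideal J(f) in C{s,t} is {t^5, s*t^3 - t^4/12, s^2}; counting standard monomials gives mu = 8. Corank 2; j^3 = s^3 is a perfect cube, so E-series; the 5-jet and mu = 8 give E_8.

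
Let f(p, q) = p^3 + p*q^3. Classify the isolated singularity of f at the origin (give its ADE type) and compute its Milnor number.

The Hessian of f at 0 has rank 0. Corank 2; j^3 = p^3 is a perfect cube, so E-series; the 4-jet and mu = 7 give E_7.

Type E7, Milnor number mu = 7.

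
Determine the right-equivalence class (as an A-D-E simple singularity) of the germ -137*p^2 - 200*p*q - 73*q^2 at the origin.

The Hessian of f at 0 has rank 2. Corank 0: nondegenerate Morse point, so A_1.

A_{1}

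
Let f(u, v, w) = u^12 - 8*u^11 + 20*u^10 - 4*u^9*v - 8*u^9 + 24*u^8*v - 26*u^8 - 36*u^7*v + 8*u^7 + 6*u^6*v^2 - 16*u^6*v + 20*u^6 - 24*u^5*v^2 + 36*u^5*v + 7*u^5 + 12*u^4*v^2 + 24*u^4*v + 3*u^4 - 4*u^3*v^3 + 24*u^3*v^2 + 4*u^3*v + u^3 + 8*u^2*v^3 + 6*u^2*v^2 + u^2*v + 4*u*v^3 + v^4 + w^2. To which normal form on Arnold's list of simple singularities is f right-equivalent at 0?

The Hessian of f at 0 has rank 1. Corank 2; j^3 = u^2*(u + v) has shape L^2 M (L != M), so D-series; mu = 5 gives D_5.

D_5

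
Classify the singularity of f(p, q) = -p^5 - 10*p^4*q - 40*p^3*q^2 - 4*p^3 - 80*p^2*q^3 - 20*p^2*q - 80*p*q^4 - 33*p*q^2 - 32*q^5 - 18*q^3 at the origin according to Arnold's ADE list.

The Hessian of f at 0 is [[0, 0], [0, 0]] with rank 0, so corank 2. A Groebner basis of the Jacobian ideal J(f) in C{p,q} is {-32*p*q/5 + q^4 - 48*q^2/5, p*q^2 + 3*q^3/2, p^2 + 7*p*q/2 + 3*q^2}; counting standard monomials gives mu = 6. Corank 2; j^3 = -(p + 2*q)*(2*p + 3*q)^2 has shape L^2 M (L != M), so D-series; mu = 6 gives D_6.

D6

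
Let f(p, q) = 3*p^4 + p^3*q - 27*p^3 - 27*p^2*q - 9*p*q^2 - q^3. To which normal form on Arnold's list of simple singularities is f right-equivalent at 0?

The Hessian of f at 0 has rank 0. Corank 2; j^3 = -(3*p + q)^3 is a perfect cube, so E-series; the 4-jet and mu = 7 give E_7.

E_{7}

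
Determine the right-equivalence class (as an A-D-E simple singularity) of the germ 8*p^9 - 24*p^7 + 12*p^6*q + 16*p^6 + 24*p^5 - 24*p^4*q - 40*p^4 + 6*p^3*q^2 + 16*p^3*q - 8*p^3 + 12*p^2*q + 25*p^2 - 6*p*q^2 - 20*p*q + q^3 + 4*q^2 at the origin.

The Hessian of f at 0 is [[50, -20], [-20, 8]] with rank 1, so corank 1. A Groebner basis of the Jacobian ideal J(f) in C{p,q} is {q^2, p - 2*q/5}; counting standard monomials gives mu = 2. Corank 1: A-series; mu = 2 gives A_2.

A_2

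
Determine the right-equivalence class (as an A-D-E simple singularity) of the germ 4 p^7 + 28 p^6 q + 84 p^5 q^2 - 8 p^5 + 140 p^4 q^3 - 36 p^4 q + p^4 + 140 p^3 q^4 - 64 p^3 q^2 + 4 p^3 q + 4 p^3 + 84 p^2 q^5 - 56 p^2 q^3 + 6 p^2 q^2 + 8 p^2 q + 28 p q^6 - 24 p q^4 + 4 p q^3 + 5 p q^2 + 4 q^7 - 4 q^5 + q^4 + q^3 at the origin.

D_{5}

The Hessian of f at 0 has rank 0. Corank 2; j^3 = (p + q)*(2*p + q)^2 has shape L^2 M (L != M), so D-series; mu = 5 gives D_5.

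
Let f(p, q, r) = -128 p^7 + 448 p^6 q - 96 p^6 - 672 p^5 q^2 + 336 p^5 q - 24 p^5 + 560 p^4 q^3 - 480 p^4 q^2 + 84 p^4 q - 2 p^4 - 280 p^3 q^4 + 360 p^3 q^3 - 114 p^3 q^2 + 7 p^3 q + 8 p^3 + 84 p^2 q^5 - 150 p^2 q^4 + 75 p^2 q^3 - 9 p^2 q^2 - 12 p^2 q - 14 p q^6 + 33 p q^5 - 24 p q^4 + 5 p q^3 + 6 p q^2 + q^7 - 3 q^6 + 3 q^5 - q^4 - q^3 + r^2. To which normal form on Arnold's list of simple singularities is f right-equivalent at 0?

E7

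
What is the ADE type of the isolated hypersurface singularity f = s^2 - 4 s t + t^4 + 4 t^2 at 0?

The Hessian of f at 0 is [[2, -4], [-4, 8]] with rank 1, so corank 1. A Groebner basis of the Jacobian ideal J(f) in C{s,t} is {t^3, s - 2*t}; counting standard monomials gives mu = 3. Corank 1: A-series; mu = 3 gives A_3.

A3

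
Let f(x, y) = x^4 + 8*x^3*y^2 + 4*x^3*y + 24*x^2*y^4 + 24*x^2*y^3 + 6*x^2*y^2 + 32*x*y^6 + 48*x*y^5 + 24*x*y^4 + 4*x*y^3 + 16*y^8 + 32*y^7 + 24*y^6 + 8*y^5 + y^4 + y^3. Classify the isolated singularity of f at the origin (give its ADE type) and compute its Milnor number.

Type E_{6}, Milnor number mu = 6.

The Hessian of f at 0 has rank 0. Corank 2; j^3 = y^3 is a perfect cube, so E-series; the 4-jet and mu = 6 give E_6.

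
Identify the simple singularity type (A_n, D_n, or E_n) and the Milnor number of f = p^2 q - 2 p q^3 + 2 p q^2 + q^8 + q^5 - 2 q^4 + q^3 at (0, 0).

Type D_{9}, Milnor number mu = 9.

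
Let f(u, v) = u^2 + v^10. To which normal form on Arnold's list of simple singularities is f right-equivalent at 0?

A9

The Hessian of f at 0 has rank 1. Corank 1: A-series; mu = 9 gives A_9.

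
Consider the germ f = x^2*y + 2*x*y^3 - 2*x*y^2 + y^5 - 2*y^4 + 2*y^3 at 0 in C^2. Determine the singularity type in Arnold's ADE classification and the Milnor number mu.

Type D4, Milnor number mu = 4.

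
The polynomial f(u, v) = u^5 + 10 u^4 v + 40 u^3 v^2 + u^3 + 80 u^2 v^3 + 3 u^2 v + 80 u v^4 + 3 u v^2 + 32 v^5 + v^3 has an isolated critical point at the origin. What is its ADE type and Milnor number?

The Hessian of f at 0 has rank 0. Corank 2; j^3 = (u + v)^3 is a perfect cube, so E-series; the 5-jet and mu = 8 give E_8.

Type E_{8}, Milnor number mu = 8.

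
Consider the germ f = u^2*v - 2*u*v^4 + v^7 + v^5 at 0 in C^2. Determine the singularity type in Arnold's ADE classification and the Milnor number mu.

Type D_6, Milnor number mu = 6.

The Hessian of f at 0 has rank 0. Corank 2; j^3 = u^2*v has shape L^2 M (L != M), so D-series; mu = 6 gives D_6.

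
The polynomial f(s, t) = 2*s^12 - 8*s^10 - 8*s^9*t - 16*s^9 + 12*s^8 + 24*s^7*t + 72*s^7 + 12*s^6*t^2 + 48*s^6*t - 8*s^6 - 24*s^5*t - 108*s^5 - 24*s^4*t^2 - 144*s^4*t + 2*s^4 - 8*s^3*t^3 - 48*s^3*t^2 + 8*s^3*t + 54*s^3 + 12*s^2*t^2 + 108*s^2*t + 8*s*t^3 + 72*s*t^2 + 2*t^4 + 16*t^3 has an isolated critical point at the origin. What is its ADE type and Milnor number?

The Hessian of f at 0 has rank 0. Corank 2; j^3 = 2*(3*s + 2*t)^3 is a perfect cube, so E-series; the 4-jet and mu = 6 give E_6.

Type E6, Milnor number mu = 6.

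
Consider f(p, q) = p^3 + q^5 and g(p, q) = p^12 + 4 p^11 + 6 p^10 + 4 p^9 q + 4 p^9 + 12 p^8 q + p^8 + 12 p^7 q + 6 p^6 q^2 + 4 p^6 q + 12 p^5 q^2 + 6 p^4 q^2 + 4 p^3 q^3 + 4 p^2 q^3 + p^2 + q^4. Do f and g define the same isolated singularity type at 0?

The Hessian of f at 0 is [[0, 0], [0, 0]] with rank 0, so corank 2. A Groebner basis of the Jacobian ideal J(f) in C{p,q} is {q^4, p^2}; counting standard monomials gives mu = 8. Corank 2; j^3 = p^3 is a perfect cube, so E-series; the 5-jet and mu = 8 give E_8. The Hessian of g at 0 is [[2, 0], [0, 0]] with rank 1, so corank 1. A Groebner basis of the Jacobian ideal J(g) in C{p,q} is {q^3, p}; counting standard monomials gives mu = 3. Corank 1: A-series; mu = 3 gives A_3. f is E_8 but g is A_3, hence not right-equivalent.

No.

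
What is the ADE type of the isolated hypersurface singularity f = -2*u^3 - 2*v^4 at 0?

The Hessian of f at 0 is [[0, 0], [0, 0]] with rank 0, so corank 2. A Groebner basis of the Jacobian ideal J(f) in C{u,v} is {v^3, u^2}; counting standard monomials gives mu = 6. Corank 2; j^3 = -2*u^3 is a perfect cube, so E-series; the 4-jet and mu = 6 give E_6.

E_{6}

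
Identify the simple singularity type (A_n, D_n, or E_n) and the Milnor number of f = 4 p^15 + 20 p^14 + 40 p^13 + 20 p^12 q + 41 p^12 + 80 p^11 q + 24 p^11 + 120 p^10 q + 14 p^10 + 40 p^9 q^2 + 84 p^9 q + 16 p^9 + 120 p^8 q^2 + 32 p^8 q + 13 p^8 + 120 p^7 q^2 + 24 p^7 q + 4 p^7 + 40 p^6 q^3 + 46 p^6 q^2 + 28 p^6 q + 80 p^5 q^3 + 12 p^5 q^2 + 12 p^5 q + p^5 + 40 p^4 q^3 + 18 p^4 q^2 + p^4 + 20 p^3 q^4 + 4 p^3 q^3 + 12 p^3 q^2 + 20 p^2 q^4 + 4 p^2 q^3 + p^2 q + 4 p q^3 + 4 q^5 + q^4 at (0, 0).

Type D5, Milnor number mu = 5.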